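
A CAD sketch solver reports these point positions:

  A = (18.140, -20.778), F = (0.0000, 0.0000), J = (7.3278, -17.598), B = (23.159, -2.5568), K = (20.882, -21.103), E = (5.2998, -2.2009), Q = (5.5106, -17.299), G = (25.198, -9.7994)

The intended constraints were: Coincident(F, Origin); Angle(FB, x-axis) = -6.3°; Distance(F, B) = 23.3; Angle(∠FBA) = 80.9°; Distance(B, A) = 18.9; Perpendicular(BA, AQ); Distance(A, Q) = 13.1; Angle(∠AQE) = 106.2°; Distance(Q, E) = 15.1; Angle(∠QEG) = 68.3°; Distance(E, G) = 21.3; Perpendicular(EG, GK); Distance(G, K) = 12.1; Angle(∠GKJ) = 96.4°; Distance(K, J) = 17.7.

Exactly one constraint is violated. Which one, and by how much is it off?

Distance(K, J) = 17.7 — off by 3.70.

F = (0.00, 0.00) ✓; FB at -6.300° ✓; |FB| = 23.30 ✓; ∠FBA = 80.90° ✓; |BA| = 18.90 ✓; ∠(BA, AQ) = 90.00° ✓; |AQ| = 13.10 ✓; ∠AQE = 106.2° ✓; |QE| = 15.10 ✓; ∠QEG = 68.30° ✓; |EG| = 21.30 ✓; ∠(EG, GK) = 90.00° ✓; |GK| = 12.10 ✓; ∠GKJ = 96.40° ✓; |KJ| = 14.00 ✗.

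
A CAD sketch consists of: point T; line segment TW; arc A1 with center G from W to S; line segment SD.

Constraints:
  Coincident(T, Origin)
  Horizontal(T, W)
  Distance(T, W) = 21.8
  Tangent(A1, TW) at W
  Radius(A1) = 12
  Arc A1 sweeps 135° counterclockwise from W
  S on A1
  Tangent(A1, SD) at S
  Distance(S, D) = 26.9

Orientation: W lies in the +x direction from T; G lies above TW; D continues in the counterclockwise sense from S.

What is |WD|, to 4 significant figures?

40.89

T is at the origin; T and W share the same y with |TW| = 21.8 and W on the +x side, so W = (21.80, 0.000). Tangency of A1 to TW means the radius GW is perpendicular to TW, so G = W + (0, 12) = (21.80, 12.00). On A1, W sits at bearing -90° from G; a 135° counterclockwise sweep puts S at bearing 45°, so S = G + 12.0·(cos 45°, sin 45°) = (30.29, 20.49). The tangent condition forces GS to be normal to SD, so SD runs along (−sin 45°, cos 45°); with |SD| = 26.9, D = (11.26, 39.51). Then |WD| = |D − W| = 40.89.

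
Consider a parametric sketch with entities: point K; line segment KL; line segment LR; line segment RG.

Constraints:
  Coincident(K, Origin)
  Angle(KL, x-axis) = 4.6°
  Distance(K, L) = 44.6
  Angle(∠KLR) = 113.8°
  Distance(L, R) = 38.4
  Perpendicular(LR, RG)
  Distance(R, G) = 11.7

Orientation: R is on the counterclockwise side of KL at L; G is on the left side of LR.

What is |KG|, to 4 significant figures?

63.47

∠KLR = 113.8°, so LR runs at 4.6° + (180° − 113.8°) = 70.80° from the x-axis; with |LR| = 38.4, R = L + 38.4·(cos 70.80°, sin 70.80°) = (57.08, 39.84). LR is perpendicular to RG; with |RG| = 11.7 on the left of LR, G = R + 11.7·(-0.9444, 0.3289) = (46.04, 43.69). Then |KG| = |G − K| = 63.47.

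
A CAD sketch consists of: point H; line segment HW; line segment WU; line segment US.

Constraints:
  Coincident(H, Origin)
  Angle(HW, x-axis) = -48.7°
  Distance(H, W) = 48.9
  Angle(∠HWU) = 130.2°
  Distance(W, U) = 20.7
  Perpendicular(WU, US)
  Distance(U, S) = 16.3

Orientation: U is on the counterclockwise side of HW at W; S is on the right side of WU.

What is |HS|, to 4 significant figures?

74.90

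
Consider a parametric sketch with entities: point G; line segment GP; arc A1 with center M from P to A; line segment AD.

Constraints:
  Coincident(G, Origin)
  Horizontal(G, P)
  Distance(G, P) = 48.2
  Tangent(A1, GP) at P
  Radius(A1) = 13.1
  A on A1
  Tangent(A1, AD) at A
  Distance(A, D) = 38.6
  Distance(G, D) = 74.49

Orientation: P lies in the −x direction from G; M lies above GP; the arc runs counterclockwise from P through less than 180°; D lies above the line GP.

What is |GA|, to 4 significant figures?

40.57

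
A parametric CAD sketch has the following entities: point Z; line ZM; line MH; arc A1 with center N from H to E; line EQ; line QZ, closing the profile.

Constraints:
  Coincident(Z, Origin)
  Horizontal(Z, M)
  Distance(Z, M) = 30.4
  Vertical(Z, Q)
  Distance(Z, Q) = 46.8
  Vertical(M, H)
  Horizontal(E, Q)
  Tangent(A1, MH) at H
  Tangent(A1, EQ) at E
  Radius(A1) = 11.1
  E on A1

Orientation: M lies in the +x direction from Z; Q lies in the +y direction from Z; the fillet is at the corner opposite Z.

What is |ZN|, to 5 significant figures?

40.583

Z is at the origin; Z and M share the same y with |ZM| = 30.4 and M on the +x side, so M = (30.400, 0.0000). Z and Q share the same x with |ZQ| = 46.8 and Q on the +y side, so Q = (0.0000, 46.800). The virtual corner opposite Z is at (30.400, 46.800). Tangency of A1 to MH means the radius NH is perpendicular to MH and tangency of A1 to EQ means the radius NE is perpendicular to EQ, with radius 11.1, so the center N sits 11.1 in from both sides at N = (19.300, 35.700). Then |ZN| = |N − Z| = 40.583.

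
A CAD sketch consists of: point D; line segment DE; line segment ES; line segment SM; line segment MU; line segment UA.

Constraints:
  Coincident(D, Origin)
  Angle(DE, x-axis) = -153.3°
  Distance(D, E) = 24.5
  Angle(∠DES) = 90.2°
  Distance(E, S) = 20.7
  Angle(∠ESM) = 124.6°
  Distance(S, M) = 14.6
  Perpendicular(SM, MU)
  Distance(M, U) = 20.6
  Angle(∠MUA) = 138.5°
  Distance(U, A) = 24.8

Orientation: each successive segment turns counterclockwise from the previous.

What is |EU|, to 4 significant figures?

26.59

D is at the origin; DE runs at -153.3° with length 24.5, so E = (-21.89, -11.01). ∠DES = 90.2° gives ES at -63.50° from the x-axis; with |ES| = 20.7, S = (-12.65, -29.53). ∠ESM = 124.6° gives SM at -8.100° from the x-axis; with |SM| = 14.6, M = (1.803, -31.59). SM is perpendicular to MU, so MU runs at 81.90°; with |MU| = 20.6, U = (4.706, -11.20). Then |EU| = |U − E| = 26.59.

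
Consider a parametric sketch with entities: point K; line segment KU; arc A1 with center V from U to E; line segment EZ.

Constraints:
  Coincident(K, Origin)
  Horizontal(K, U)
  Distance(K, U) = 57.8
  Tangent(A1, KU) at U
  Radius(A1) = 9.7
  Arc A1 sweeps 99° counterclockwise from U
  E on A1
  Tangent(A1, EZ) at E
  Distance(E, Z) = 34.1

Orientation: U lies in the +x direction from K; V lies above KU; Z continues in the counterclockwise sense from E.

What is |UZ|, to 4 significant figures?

45.10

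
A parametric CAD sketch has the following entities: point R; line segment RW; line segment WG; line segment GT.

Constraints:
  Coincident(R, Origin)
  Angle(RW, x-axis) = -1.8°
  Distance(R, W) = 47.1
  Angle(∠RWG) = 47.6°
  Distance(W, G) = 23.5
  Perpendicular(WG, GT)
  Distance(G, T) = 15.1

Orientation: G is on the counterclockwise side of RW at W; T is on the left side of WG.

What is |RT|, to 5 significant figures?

21.344

R is at the origin; RW runs at -1.8° with length 47.1, so W = 47.1·(cos -1.8°, sin -1.8°) = (47.077, -1.4794). ∠RWG = 47.6°, so WG runs at -1.8° + (180° − 47.6°) = 130.60° from the x-axis; with |WG| = 23.5, G = W + 23.5·(cos 130.60°, sin 130.60°) = (31.784, 16.363). WG is perpendicular to GT; with |GT| = 15.1 on the left of WG, T = G + 15.1·(-0.75927, -0.65077) = (20.319, 6.5367). Then |RT| = |T − R| = 21.344.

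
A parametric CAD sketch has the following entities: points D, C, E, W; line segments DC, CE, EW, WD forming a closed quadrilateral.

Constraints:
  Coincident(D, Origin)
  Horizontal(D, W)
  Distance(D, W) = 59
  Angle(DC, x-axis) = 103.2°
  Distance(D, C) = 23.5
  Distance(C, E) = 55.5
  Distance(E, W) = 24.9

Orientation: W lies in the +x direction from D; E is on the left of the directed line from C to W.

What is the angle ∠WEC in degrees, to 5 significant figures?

110.46°

Checks: |CE| = 55.50 ✓; |EW| = 24.90 ✓.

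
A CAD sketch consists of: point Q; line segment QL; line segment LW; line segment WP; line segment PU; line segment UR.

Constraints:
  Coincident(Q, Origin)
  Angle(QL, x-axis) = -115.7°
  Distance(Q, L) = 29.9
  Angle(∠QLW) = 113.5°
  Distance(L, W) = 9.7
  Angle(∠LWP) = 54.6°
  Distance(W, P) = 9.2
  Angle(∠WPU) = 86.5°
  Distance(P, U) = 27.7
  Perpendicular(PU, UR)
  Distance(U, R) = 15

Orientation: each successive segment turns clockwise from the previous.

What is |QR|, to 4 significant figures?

49.17

Q is at the origin; QL runs at -115.7° with length 29.9, so L = (-12.97, -26.94). ∠QLW = 113.5° gives LW at 177.8° from the x-axis; with |LW| = 9.7, W = (-22.66, -26.57). ∠LWP = 54.6° gives WP at 52.40° from the x-axis; with |WP| = 9.2, P = (-17.05, -19.28). ∠WPU = 86.5° gives PU at -41.10° from the x-axis; with |PU| = 27.7, U = (3.828, -37.49). The perpendicularity gives UR at right angles to PU, so UR runs at -131.1°; with |UR| = 15.0, R = (-6.033, -48.79). Then |QR| = |R − Q| = 49.17.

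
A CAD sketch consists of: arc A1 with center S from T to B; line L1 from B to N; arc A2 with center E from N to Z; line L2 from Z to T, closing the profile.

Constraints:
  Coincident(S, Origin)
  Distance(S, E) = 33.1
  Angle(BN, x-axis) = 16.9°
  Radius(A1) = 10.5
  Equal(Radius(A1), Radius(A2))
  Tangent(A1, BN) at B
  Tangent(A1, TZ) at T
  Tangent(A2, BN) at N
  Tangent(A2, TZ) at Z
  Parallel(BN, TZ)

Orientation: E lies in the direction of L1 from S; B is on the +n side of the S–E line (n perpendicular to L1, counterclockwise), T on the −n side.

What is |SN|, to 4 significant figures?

34.73

The slot axis is L1's direction at 16.9°, so u = (cos 16.9°, sin 16.9°) = (0.9568, 0.2907) and n = (−sin 16.9°, cos 16.9°) = (-0.2907, 0.9568). S is at the origin and E lies 33.1 along u from S, so E = 33.1·u = (31.67, 9.622). Tangency of A1 to both parallel lines with radius 10.5 puts B and T at S ± 10.5·n: B = (-3.052, 10.05), T = (3.052, -10.05). Equal radii place N and Z the same way about E: N = E + 10.5·n = (28.62, 19.67), Z = E − 10.5·n = (34.72, -0.4243). Then |SN| = |N − S| = 34.73.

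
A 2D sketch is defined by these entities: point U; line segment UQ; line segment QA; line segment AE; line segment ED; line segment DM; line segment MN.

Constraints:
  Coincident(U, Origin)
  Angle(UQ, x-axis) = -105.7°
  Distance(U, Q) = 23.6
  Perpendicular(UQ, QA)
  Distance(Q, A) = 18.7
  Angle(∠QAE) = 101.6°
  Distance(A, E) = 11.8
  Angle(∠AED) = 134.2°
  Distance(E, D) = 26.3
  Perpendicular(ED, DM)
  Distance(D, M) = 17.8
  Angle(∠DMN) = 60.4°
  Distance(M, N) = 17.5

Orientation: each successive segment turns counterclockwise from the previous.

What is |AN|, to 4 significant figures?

19.32

U is at the origin; UQ runs at -105.7° with length 23.6, so Q = (-6.386, -22.72). The perpendicularity gives QA at right angles to UQ, so QA runs at -15.70°; with |QA| = 18.7, A = (11.62, -27.78). ∠QAE = 101.6° gives AE at 62.70° from the x-axis; with |AE| = 11.8, E = (17.03, -17.29). ∠AED = 134.2° gives ED at 108.5° from the x-axis; with |ED| = 26.3, D = (8.683, 7.647). The perpendicularity gives DM at right angles to ED, so DM runs at -161.5°; with |DM| = 17.8, M = (-8.197, 1.999). ∠DMN = 60.4° gives MN at -41.90° from the x-axis; with |MN| = 17.5, N = (4.828, -9.688). Then |AN| = |N − A| = 19.32.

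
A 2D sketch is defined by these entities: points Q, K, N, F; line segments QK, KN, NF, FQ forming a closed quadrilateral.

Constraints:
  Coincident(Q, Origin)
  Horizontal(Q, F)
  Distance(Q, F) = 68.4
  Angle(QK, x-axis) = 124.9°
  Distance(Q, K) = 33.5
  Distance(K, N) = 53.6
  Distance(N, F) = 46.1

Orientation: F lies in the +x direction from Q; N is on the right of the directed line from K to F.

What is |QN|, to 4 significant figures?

23.47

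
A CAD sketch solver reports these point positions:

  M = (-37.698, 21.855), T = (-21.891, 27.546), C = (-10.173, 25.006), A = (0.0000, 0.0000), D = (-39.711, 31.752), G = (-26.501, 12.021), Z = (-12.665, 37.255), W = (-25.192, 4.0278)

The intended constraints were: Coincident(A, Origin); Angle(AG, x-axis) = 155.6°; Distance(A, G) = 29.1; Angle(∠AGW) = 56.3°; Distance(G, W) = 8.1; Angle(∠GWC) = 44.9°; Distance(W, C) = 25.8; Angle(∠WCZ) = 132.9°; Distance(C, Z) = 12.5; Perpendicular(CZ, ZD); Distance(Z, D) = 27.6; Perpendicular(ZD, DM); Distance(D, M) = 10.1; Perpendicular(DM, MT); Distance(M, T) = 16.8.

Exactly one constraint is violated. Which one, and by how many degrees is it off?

Perpendicular(DM, MT) — off by 8.30°.

A = (0.00, 0.00) ✓; AG at 155.6° ✓; |AG| = 29.10 ✓; ∠AGW = 56.30° ✓; |GW| = 8.100 ✓; ∠GWC = 44.90° ✓; |WC| = 25.80 ✓; ∠WCZ = 132.9° ✓; |CZ| = 12.50 ✓; ∠(CZ, ZD) = 90.00° ✓; |ZD| = 27.60 ✓; ∠(ZD, DM) = 90.00° ✓; |DM| = 10.10 ✓; ∠(DM, MT) = 98.30° ✗; |MT| = 16.80 ✓.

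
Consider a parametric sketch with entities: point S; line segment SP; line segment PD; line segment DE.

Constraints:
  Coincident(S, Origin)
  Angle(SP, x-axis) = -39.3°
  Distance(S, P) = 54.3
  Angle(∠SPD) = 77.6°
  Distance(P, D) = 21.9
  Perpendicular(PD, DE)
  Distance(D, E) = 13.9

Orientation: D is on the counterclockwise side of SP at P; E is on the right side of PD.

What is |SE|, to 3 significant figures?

67.7

∠SPD = 77.6°, so PD runs at -39.3° + (180° − 77.6°) = 63.1° from the x-axis; with |PD| = 21.9, D = P + 21.9·(cos 63.1°, sin 63.1°) = (51.9, -14.9). PD is perpendicular to DE; with |DE| = 13.9 on the right of PD, E = D + 13.9·(0.892, -0.452) = (64.3, -21.2). Then |SE| = |E − S| = 67.7.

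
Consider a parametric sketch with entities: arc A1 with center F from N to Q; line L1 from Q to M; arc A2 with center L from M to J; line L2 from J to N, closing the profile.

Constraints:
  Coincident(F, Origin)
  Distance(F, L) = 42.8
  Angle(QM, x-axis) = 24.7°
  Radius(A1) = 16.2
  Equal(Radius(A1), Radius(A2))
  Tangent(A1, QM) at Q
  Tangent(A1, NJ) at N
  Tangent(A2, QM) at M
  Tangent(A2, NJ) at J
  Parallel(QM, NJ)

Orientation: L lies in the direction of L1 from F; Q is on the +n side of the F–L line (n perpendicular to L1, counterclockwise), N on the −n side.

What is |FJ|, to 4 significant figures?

45.76

The slot axis is L1's direction at 24.7°, so u = (cos 24.7°, sin 24.7°) = (0.9085, 0.4179) and n = (−sin 24.7°, cos 24.7°) = (-0.4179, 0.9085). F is at the origin and L lies 42.8 along u from F, so L = 42.8·u = (38.88, 17.88). Tangency of A1 to both parallel lines with radius 16.2 puts Q and N at F ± 16.2·n: Q = (-6.769, 14.72), N = (6.769, -14.72). Equal radii place M and J the same way about L: M = L + 16.2·n = (32.11, 32.60), J = L − 16.2·n = (45.65, 3.167). Then |FJ| = |J − F| = 45.76.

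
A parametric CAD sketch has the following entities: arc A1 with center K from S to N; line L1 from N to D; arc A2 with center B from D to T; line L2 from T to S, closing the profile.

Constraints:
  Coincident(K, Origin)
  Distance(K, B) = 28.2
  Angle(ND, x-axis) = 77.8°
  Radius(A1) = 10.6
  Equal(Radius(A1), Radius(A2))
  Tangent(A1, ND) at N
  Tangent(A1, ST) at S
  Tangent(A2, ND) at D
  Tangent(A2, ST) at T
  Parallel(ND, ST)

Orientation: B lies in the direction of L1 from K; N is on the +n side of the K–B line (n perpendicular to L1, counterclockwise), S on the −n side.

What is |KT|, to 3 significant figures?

30.1

The slot axis is L1's direction at 77.8°, so u = (cos 77.8°, sin 77.8°) = (0.211, 0.977) and n = (−sin 77.8°, cos 77.8°) = (-0.977, 0.211). K is at the origin and B lies 28.2 along u from K, so B = 28.2·u = (5.96, 27.6). Tangency of A1 to both parallel lines with radius 10.6 puts N and S at K ± 10.6·n: N = (-10.4, 2.24), S = (10.4, -2.24). Equal radii place D and T the same way about B: D = B + 10.6·n = (-4.40, 29.8), T = B − 10.6·n = (16.3, 25.3). Then |KT| = |T − K| = 30.1.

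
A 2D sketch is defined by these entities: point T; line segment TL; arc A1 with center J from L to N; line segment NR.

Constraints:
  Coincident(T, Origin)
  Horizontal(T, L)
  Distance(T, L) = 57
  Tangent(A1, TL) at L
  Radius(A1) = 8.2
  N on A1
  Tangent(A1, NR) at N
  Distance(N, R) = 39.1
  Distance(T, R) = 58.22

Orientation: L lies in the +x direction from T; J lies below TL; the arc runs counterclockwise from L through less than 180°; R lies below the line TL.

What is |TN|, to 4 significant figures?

49.47

T is at the origin; TL is horizontal with |TL| = 57.0 and L on the +x side, so L = (57.00, 0.000). A1 meets TL tangentially, so JL is at right angles to TL, so J = L + (0, -8.2) = (57.00, -8.200). Since JN ⟂ NR (tangency), |JR| = √(8.2² + 39.1²) = 39.95 regardless of where N sits on A1. So R lies on both circle(T, 58.22) and circle(J, 39.95); the below-TL intersection is R = (38.55, -43.63). N is the foot of the tangent from R: N = (49.10, -5.986).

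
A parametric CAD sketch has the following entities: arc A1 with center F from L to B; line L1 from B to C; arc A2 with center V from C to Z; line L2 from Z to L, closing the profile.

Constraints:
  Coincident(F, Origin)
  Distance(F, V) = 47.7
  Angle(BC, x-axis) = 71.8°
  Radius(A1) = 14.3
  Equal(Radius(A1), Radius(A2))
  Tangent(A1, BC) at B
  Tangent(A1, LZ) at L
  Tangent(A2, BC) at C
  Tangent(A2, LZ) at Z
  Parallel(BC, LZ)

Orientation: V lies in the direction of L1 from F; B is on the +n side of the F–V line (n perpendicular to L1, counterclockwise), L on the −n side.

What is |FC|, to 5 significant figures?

49.797

The slot axis is L1's direction at 71.8°, so u = (cos 71.8°, sin 71.8°) = (0.31233, 0.94997) and n = (−sin 71.8°, cos 71.8°) = (-0.94997, 0.31233). F is at the origin and V lies 47.7 along u from F, so V = 47.7·u = (14.898, 45.314). Tangency of A1 to both parallel lines with radius 14.3 puts B and L at F ± 14.3·n: B = (-13.585, 4.4664), L = (13.585, -4.4664). Equal radii place C and Z the same way about V: C = V + 14.3·n = (1.3138, 49.780), Z = V − 14.3·n = (28.483, 40.847). Then |FC| = |C − F| = 49.797.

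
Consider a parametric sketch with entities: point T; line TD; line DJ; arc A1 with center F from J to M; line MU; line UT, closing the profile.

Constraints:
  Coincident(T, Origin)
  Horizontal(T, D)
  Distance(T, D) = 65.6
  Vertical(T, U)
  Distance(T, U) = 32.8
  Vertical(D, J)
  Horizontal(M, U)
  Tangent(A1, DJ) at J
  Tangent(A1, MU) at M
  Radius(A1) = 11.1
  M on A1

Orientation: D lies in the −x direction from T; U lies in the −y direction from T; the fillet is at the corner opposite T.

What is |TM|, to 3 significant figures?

63.6

T is at the origin; TD is horizontal with |TD| = 65.6 and D on the −x side, so D = (-65.6, 0.00). TU is vertical with |TU| = 32.8 and U on the −y side, so U = (0.00, -32.8). The virtual corner opposite T is at (-65.6, -32.8). Tangency of A1 to DJ means the radius FJ is perpendicular to DJ and the tangent condition forces FM to be normal to MU, with radius 11.1, so the center F sits 11.1 in from both sides at F = (-54.5, -21.7). That places the tangent points at J = (-65.6, -21.7) on DJ and M = (-54.5, -32.8) on MU. Then |TM| = |M − T| = 63.6.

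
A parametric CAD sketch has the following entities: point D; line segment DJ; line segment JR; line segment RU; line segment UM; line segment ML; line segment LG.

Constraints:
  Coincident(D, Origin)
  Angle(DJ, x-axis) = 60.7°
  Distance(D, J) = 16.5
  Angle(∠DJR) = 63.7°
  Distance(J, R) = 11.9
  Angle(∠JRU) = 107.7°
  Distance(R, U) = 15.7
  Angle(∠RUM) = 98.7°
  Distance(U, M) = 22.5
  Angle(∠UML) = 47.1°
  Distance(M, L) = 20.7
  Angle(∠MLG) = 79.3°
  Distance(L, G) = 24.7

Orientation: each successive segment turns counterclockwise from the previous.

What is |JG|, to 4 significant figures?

29.37

D is at the origin; DJ runs at 60.7° with length 16.5, so J = (8.075, 14.39). ∠DJR = 63.7° gives JR at 177.0° from the x-axis; with |JR| = 11.9, R = (-3.809, 15.01). ∠JRU = 107.7° gives RU at -110.7° from the x-axis; with |RU| = 15.7, U = (-9.358, 0.3255). ∠RUM = 98.7° gives UM at -29.40° from the x-axis; with |UM| = 22.5, M = (10.24, -10.72). ∠UML = 47.1° gives ML at 103.5° from the x-axis; with |ML| = 20.7, L = (5.412, 9.408). ∠MLG = 79.3° gives LG at -155.8° from the x-axis; with |LG| = 24.7, G = (-17.12, -0.7169). Then |JG| = |G − J| = 29.37.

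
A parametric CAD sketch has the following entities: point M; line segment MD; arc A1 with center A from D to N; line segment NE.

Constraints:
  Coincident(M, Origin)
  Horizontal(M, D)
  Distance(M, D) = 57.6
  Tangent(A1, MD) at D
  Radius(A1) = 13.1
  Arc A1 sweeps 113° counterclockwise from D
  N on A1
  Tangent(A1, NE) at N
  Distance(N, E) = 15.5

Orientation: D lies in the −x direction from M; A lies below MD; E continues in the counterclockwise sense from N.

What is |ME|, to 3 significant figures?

71.4

M is at the origin; M and D share the same y with |MD| = 57.6 and D on the −x side, so D = (-57.6, 0.00). A1 meets MD tangentially, so AD is at right angles to MD, so A = D + (0, -13.1) = (-57.6, -13.1). On A1, D sits at bearing 90° from A; a 113° counterclockwise sweep puts N at bearing 203°, so N = A + 13.1·(cos 203°, sin 203°) = (-69.7, -18.2). A1 meets NE tangentially, so AN is at right angles to NE, so NE runs along (−sin 203°, cos 203°); with |NE| = 15.5, E = (-63.6, -32.5). Then |ME| = |E − M| = 71.4.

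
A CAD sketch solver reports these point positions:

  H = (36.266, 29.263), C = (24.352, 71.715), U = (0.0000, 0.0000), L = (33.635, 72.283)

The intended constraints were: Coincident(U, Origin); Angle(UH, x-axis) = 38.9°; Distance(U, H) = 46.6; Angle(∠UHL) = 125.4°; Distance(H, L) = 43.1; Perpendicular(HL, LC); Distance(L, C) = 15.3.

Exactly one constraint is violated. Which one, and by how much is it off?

Distance(L, C) = 15.3 — off by 6.00.

U = (0.00, 0.00) ✓; UH at 38.90° ✓; |UH| = 46.60 ✓; ∠UHL = 125.4° ✓; |HL| = 43.10 ✓; ∠(HL, LC) = 90.00° ✓; |LC| = 9.300 ✗.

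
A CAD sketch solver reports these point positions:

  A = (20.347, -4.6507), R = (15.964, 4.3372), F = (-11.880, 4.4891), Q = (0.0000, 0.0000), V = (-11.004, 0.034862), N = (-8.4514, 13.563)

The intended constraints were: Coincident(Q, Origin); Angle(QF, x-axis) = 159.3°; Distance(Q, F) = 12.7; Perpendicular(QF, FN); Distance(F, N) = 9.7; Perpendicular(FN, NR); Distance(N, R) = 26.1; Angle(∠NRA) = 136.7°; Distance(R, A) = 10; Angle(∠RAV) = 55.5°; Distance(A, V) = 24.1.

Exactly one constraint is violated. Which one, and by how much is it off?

Distance(A, V) = 24.1 — off by 7.60.

Q = (0.00, 0.00) ✓; QF at 159.3° ✓; |QF| = 12.70 ✓; ∠(QF, FN) = 90.00° ✓; |FN| = 9.700 ✓; ∠(FN, NR) = 90.00° ✓; |NR| = 26.10 ✓; ∠NRA = 136.7° ✓; |RA| = 10.00 ✓; ∠RAV = 55.50° ✓; |AV| = 31.70 ✗.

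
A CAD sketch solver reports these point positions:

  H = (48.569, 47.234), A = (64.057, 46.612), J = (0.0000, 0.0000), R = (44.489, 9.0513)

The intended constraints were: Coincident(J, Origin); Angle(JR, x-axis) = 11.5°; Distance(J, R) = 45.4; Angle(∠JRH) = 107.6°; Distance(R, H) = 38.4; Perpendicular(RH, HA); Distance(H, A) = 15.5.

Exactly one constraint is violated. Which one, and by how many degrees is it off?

Perpendicular(RH, HA) — off by 3.80°.

J = (0.00, 0.00) ✓; JR at 11.50° ✓; |JR| = 45.40 ✓; ∠JRH = 107.6° ✓; |RH| = 38.40 ✓; ∠(RH, HA) = 86.20° ✗; |HA| = 15.50 ✓.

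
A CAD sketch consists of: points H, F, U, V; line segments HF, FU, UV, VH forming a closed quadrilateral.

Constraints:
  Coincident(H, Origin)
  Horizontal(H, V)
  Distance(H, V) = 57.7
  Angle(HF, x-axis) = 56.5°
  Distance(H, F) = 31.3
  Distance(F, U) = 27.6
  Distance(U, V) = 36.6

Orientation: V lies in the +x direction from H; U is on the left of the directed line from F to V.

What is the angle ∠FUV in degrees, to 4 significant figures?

96.08°

H is at the origin; H and V share the same y with |HV| = 57.7 and V in +x, so V = (57.7, 0). HF runs at 56.5° with |HF| = 31.3, so F = (17.28, 26.10). U is determined by |FU| = 27.6 and |UV| = 36.6 together: it lies at the intersection of circle(F, 27.6) and circle(V, 36.6). With |FV| = 48.12, the foot of the radical line on FV is 18.06 from F and the perpendicular offset is √(27.6² − 18.06²) = 20.88. Taking the left-of-FV solution: U = (43.77, 33.84).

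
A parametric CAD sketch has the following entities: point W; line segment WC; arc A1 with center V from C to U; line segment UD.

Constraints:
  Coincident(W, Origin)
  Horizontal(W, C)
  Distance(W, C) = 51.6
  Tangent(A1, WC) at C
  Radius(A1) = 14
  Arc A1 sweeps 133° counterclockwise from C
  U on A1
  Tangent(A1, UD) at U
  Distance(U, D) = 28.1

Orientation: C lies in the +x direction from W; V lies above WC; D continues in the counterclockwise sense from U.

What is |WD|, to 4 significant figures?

61.37

W is at the origin; W and C share the same y with |WC| = 51.6 and C on the +x side, so C = (51.60, 0.000). Since A1 is tangent to WC there, VC ⟂ WC, so V = C + (0, 14) = (51.60, 14.00). On A1, C sits at bearing -90° from V; a 133° counterclockwise sweep puts U at bearing 43°, so U = V + 14.0·(cos 43°, sin 43°) = (61.84, 23.55). A1 meets UD tangentially, so VU is at right angles to UD, so UD runs along (−sin 43°, cos 43°); with |UD| = 28.1, D = (42.67, 44.10). Then |WD| = |D − W| = 61.37.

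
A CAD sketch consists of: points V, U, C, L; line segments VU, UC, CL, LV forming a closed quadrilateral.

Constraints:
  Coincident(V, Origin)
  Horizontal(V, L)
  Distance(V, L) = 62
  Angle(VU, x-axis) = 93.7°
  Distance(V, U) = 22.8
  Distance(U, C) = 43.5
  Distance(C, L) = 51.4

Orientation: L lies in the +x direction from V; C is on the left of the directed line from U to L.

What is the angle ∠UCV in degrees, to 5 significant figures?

20.889°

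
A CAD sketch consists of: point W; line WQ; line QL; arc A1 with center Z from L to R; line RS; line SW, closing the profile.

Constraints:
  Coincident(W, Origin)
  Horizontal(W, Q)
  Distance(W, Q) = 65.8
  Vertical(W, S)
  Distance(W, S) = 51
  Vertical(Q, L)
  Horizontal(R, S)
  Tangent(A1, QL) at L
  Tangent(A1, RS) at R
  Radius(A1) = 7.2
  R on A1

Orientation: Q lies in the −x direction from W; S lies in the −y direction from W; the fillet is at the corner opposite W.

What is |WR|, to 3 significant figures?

77.7

The virtual corner opposite W is at (-65.8, -51.0). Since A1 is tangent to QL there, ZL ⟂ QL and since A1 is tangent to RS there, ZR ⟂ RS, with radius 7.2, so the center Z sits 7.2 in from both sides at Z = (-58.6, -43.8). That places the tangent points at L = (-65.8, -43.8) on QL and R = (-58.6, -51.0) on RS. Then |WR| = |R − W| = 77.7.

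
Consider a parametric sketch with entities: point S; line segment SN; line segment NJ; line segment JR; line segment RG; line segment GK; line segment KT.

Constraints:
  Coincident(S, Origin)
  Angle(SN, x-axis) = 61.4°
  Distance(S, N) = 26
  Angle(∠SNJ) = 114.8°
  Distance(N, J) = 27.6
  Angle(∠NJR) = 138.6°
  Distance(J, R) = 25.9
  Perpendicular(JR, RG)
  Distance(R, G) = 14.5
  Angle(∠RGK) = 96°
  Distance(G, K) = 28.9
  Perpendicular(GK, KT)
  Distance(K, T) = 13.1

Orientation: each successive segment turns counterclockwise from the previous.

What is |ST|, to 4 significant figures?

39.72

S is at the origin; SN runs at 61.4° with length 26.0, so N = (12.45, 22.83). ∠SNJ = 114.8° gives NJ at 126.6° from the x-axis; with |NJ| = 27.6, J = (-4.010, 44.99). ∠NJR = 138.6° gives JR at 168.0° from the x-axis; with |JR| = 25.9, R = (-29.34, 50.37). JR is perpendicular to RG, so RG runs at -102.0°; with |RG| = 14.5, G = (-32.36, 36.19). ∠RGK = 96.0° gives GK at -18.00° from the x-axis; with |GK| = 28.9, K = (-4.873, 27.26). GK is perpendicular to KT, so KT runs at 72.00°; with |KT| = 13.1, T = (-0.8249, 39.72). Then |ST| = |T − S| = 39.72.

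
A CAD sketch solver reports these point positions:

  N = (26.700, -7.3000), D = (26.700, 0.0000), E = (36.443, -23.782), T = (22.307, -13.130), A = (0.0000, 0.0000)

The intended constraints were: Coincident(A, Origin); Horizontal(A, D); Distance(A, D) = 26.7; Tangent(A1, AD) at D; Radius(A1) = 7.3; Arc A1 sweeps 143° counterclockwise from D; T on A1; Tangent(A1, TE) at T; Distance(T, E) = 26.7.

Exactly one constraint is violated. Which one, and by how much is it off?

Distance(T, E) = 26.7 — off by 9.00.

A = (0.00, 0.00) ✓; A.y = 0.00, D.y = 0.00 ✓; |AD| = 26.70 ✓; ∠(ND, DA) = 90.00° ✓; |ND| = 7.300 ✓; bearing(N→T) − bearing(N→D) = 143.0° ✓; |NT| = 7.300 ✓; ∠(NT, TE) = 90.00° ✓; |TE| = 17.70 ✗.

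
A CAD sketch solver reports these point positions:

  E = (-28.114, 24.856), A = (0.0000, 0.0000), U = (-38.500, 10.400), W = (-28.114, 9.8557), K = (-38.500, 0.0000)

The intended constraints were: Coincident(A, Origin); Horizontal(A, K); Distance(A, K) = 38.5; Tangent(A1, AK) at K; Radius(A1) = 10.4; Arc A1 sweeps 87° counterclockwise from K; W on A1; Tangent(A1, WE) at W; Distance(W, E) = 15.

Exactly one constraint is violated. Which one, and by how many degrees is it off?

Tangent(A1, WE) at W — off by 3.00°.

A = (0.00, 0.00) ✓; A.y = 0.00, K.y = 0.00 ✓; |AK| = 38.50 ✓; ∠(UK, KA) = 90.00° ✓; |UK| = 10.40 ✓; bearing(U→W) − bearing(U→K) = 87.00° ✓; |UW| = 10.40 ✓; ∠(UW, WE) = 87.00° ✗; |WE| = 15.00 ✓.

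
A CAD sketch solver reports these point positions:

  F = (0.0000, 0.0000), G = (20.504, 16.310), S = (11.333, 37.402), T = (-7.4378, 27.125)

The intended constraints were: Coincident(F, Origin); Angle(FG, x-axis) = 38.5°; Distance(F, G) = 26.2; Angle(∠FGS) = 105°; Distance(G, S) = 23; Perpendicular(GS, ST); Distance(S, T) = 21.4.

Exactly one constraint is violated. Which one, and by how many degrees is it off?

Perpendicular(GS, ST) — off by 5.20°.

F = (0.00, 0.00) ✓; FG at 38.50° ✓; |FG| = 26.20 ✓; ∠FGS = 105.0° ✓; |GS| = 23.00 ✓; ∠(GS, ST) = 95.20° ✗; |ST| = 21.40 ✓.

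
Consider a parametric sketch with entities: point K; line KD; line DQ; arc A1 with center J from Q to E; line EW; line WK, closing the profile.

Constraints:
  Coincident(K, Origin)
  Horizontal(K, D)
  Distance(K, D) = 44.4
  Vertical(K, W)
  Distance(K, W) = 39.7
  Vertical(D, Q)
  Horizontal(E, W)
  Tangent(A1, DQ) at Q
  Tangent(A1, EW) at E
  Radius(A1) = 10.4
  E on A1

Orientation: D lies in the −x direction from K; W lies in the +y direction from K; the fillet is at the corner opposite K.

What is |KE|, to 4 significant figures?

52.27

K is at the origin; KD is horizontal with |KD| = 44.4 and D on the −x side, so D = (-44.40, 0.000). KW is vertical with |KW| = 39.7 and W on the +y side, so W = (0.000, 39.70). The virtual corner opposite K is at (-44.40, 39.70). Since A1 is tangent to DQ there, JQ ⟂ DQ and A1 meets EW tangentially, so JE is at right angles to EW, with radius 10.4, so the center J sits 10.4 in from both sides at J = (-34.00, 29.30). That places the tangent points at Q = (-44.40, 29.30) on DQ and E = (-34.00, 39.70) on EW. Then |KE| = |E − K| = 52.27.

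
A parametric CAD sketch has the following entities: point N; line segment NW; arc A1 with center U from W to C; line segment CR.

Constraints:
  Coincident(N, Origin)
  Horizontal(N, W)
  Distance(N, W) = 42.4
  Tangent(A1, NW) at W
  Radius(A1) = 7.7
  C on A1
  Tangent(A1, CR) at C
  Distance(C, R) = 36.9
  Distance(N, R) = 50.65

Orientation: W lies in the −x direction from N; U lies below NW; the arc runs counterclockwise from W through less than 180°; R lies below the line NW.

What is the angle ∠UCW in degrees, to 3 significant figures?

27.6°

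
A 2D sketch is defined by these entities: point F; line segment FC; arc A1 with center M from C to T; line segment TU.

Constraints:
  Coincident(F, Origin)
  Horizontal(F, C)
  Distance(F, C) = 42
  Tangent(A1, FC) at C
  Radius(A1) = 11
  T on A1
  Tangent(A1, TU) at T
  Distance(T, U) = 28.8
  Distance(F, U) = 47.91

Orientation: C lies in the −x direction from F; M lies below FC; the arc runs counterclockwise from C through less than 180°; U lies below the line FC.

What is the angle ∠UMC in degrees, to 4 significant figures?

153.7°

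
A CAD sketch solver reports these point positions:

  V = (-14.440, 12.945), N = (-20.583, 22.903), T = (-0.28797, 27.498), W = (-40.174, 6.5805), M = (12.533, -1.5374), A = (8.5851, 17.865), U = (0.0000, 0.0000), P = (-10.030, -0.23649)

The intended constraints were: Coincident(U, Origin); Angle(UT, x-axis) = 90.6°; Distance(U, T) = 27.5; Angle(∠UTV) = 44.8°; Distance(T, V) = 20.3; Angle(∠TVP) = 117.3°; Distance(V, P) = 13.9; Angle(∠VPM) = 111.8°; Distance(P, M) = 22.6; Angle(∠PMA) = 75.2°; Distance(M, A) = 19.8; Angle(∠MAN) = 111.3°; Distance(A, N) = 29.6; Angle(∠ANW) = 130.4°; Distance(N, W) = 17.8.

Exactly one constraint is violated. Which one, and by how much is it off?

Distance(N, W) = 17.8 — off by 7.70.

U = (0.00, 0.00) ✓; UT at 90.60° ✓; |UT| = 27.50 ✓; ∠UTV = 44.80° ✓; |TV| = 20.30 ✓; ∠TVP = 117.3° ✓; |VP| = 13.90 ✓; ∠VPM = 111.8° ✓; |PM| = 22.60 ✓; ∠PMA = 75.20° ✓; |MA| = 19.80 ✓; ∠MAN = 111.3° ✓; |AN| = 29.60 ✓; ∠ANW = 130.4° ✓; |NW| = 25.50 ✗.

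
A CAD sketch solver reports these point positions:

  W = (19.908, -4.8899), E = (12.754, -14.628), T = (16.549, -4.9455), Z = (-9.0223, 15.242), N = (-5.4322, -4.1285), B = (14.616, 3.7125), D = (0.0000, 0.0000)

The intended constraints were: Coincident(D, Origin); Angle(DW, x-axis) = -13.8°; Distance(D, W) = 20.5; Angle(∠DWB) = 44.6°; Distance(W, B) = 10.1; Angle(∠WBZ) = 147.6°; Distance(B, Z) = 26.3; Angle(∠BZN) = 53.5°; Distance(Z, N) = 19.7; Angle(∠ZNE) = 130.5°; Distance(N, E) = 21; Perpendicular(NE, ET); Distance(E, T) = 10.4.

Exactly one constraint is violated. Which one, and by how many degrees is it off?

Perpendicular(NE, ET) — off by 8.60°.

D = (0.00, 0.00) ✓; DW at -13.80° ✓; |DW| = 20.50 ✓; ∠DWB = 44.60° ✓; |WB| = 10.10 ✓; ∠WBZ = 147.6° ✓; |BZ| = 26.30 ✓; ∠BZN = 53.50° ✓; |ZN| = 19.70 ✓; ∠ZNE = 130.5° ✓; |NE| = 21.00 ✓; ∠(NE, ET) = 98.60° ✗; |ET| = 10.40 ✓.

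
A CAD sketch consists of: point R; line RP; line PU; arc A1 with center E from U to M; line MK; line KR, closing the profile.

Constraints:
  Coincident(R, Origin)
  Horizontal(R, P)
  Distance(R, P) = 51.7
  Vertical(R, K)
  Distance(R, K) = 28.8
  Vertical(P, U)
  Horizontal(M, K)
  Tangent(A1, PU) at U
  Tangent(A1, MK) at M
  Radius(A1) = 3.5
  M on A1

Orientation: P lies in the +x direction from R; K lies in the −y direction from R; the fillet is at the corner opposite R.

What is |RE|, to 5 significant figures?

54.436

R is at the origin; RP is horizontal with |RP| = 51.7 and P on the +x side, so P = (51.700, 0.0000). RK is vertical with |RK| = 28.8 and K on the −y side, so K = (0.0000, -28.800). The virtual corner opposite R is at (51.700, -28.800). Tangency of A1 to PU means the radius EU is perpendicular to PU and tangency of A1 to MK means the radius EM is perpendicular to MK, with radius 3.5, so the center E sits 3.5 in from both sides at E = (48.200, -25.300). Then |RE| = |E − R| = 54.436.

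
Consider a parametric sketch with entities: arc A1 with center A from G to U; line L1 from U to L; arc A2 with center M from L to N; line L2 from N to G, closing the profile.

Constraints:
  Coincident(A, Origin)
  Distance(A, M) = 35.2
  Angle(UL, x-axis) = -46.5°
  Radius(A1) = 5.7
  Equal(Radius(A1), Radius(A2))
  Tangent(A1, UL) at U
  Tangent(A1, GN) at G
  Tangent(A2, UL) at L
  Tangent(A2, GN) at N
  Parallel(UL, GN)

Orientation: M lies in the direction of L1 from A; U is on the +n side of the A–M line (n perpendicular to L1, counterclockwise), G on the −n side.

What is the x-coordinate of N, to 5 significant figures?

20.095

Tangency of A1 to both parallel lines with radius 5.7 puts U and G at A ± 5.7·n: U = (4.1346, 3.9236), G = (-4.1346, -3.9236). Equal radii place L and N the same way about M: L = M + 5.7·n = (28.365, -21.610), N = M − 5.7·n = (20.095, -29.457). So N.x = 20.095.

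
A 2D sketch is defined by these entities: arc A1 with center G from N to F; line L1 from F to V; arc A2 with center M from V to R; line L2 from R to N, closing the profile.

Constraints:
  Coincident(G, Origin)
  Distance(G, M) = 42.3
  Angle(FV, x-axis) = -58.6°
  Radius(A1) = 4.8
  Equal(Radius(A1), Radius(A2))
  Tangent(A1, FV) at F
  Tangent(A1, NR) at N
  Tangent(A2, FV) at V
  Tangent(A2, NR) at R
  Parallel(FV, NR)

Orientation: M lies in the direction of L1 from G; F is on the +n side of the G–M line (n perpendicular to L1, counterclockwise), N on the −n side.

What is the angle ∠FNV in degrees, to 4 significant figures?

77.21°

The slot axis is L1's direction at -58.6°, so u = (cos -58.6°, sin -58.6°) = (0.5210, -0.8536) and n = (−sin -58.6°, cos -58.6°) = (0.8536, 0.5210). G is at the origin and M lies 42.3 along u from G, so M = 42.3·u = (22.04, -36.11). Tangency of A1 to both parallel lines with radius 4.8 puts F and N at G ± 4.8·n: F = (4.097, 2.501), N = (-4.097, -2.501). Equal radii place V and R the same way about M: V = M + 4.8·n = (26.14, -33.60), R = M − 4.8·n = (17.94, -38.61). Then cos ∠FNV = NF·NV / (|NF||NV|), giving 77.21°.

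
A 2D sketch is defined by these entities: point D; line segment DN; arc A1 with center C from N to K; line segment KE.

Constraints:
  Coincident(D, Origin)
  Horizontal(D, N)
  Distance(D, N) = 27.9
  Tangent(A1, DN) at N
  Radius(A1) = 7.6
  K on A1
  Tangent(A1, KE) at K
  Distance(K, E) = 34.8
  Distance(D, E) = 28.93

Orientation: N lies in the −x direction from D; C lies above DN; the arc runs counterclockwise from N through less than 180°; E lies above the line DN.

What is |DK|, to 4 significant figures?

22.31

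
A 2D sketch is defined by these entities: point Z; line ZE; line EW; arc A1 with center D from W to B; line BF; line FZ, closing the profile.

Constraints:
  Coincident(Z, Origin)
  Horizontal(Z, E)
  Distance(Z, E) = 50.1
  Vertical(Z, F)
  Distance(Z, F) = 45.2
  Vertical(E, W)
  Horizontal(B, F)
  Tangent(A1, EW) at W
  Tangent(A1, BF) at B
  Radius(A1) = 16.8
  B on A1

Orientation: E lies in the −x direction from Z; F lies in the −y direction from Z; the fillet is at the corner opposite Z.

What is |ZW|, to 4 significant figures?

57.59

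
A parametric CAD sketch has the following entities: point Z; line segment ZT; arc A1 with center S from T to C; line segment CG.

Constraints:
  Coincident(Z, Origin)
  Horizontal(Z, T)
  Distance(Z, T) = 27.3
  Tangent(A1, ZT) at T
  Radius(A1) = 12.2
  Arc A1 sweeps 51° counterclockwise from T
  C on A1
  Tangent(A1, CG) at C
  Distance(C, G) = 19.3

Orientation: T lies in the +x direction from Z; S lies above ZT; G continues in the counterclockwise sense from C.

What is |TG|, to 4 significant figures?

29.13

Z is at the origin; ZT is horizontal with |ZT| = 27.3 and T on the +x side, so T = (27.30, 0.000). Tangency of A1 to ZT means the radius ST is perpendicular to ZT, so S = T + (0, 12.2) = (27.30, 12.20). On A1, T sits at bearing -90° from S; a 51° counterclockwise sweep puts C at bearing -39°, so C = S + 12.2·(cos -39°, sin -39°) = (36.78, 4.522). A1 meets CG tangentially, so SC is at right angles to CG, so CG runs along (−sin -39°, cos -39°); with |CG| = 19.3, G = (48.93, 19.52). Then |TG| = |G − T| = 29.13.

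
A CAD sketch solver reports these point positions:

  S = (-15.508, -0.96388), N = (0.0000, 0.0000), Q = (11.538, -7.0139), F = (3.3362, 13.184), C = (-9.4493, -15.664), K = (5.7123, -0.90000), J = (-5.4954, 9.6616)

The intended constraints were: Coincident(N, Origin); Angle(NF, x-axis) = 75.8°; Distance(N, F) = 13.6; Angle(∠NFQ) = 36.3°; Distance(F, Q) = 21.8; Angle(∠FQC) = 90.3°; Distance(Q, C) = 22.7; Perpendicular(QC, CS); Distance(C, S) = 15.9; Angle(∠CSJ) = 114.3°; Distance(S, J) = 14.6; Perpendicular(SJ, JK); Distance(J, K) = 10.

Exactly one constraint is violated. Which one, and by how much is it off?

Distance(J, K) = 10 — off by 5.40.

N = (0.00, 0.00) ✓; NF at 75.80° ✓; |NF| = 13.60 ✓; ∠NFQ = 36.30° ✓; |FQ| = 21.80 ✓; ∠FQC = 90.30° ✓; |QC| = 22.70 ✓; ∠(QC, CS) = 90.00° ✓; |CS| = 15.90 ✓; ∠CSJ = 114.3° ✓; |SJ| = 14.60 ✓; ∠(SJ, JK) = 90.00° ✓; |JK| = 15.40 ✗.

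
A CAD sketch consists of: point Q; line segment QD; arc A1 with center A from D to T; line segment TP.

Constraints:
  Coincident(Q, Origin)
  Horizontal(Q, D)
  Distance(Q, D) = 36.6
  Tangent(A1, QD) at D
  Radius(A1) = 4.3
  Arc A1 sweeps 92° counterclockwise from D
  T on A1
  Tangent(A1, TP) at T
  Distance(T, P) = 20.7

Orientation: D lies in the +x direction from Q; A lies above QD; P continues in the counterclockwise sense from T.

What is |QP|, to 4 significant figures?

47.39

Q is at the origin; QD is horizontal with |QD| = 36.6 and D on the +x side, so D = (36.60, 0.000). The tangent condition forces AD to be normal to QD, so A = D + (0, 4.3) = (36.60, 4.300). On A1, D sits at bearing -90° from A; a 92° counterclockwise sweep puts T at bearing 2°, so T = A + 4.3·(cos 2°, sin 2°) = (40.90, 4.450). Tangency of A1 to TP means the radius AT is perpendicular to TP, so TP runs along (−sin 2°, cos 2°); with |TP| = 20.7, P = (40.17, 25.14). Then |QP| = |P − Q| = 47.39.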